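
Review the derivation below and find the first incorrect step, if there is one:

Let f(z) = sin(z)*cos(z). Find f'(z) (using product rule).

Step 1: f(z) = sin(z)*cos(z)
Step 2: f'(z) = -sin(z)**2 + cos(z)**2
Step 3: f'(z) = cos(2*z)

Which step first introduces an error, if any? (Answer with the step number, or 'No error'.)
No error

All steps in this derivation are correct.
The final answer f'(z) = cos(2*z) is valid.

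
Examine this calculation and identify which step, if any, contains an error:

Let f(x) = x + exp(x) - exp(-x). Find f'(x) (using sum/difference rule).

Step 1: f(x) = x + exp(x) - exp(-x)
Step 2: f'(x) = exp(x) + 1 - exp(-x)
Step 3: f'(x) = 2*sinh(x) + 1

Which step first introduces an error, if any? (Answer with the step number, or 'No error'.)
Step 2

Step 2 is incorrect due to a sign flip.
The step shows: exp(x) + 1 - exp(-x)
The correct value should be: exp(x) + 1 + exp(-x)

Explanation: The sign of one term was flipped: the term exp(-x) was incorrectly written as -exp(-x)
The later steps are derived from this incorrect expression, so the error originates in Step 2.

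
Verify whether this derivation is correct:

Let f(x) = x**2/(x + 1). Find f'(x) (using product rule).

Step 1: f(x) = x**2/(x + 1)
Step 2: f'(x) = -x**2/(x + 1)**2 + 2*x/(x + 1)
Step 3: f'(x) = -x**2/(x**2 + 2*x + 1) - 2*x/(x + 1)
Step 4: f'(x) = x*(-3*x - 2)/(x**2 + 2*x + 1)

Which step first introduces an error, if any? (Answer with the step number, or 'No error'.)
Step 3

Step 3 is incorrect due to a sign flip.
The step shows: -x**2/(x**2 + 2*x + 1) - 2*x/(x + 1)
The correct value should be: -x**2/(x**2 + 2*x + 1) + 2*x/(x + 1)

Explanation: The sign of one term was flipped: the term 2*x/(x + 1) was incorrectly written as -2*x/(x + 1)
The later steps are derived from this incorrect expression, so the error originates in Step 3.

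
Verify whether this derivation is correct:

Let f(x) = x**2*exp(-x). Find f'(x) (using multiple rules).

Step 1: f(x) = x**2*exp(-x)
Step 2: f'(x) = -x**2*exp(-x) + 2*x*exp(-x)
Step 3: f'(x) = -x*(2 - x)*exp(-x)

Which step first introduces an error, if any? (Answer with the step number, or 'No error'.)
Step 3

Step 3 is incorrect due to a sign flip.
The step shows: -x*(2 - x)*exp(-x)
The correct value should be: x*(2 - x)*exp(-x)

Explanation: The sign of the whole expression was flipped: the term x*(2 - x)*exp(-x) was incorrectly written as -x*(2 - x)*exp(-x)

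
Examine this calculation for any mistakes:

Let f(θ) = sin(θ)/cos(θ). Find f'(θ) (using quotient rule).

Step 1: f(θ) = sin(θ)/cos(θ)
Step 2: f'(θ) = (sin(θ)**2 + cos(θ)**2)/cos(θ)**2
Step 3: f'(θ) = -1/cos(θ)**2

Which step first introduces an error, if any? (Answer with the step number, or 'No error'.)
Step 3

Step 3 is incorrect due to a sign flip.
The step shows: -1/cos(θ)**2
The correct value should be: cos(θ)**(-2)

Explanation: The sign of the whole expression was flipped: the term cos(θ)**(-2) was incorrectly written as -1/cos(θ)**2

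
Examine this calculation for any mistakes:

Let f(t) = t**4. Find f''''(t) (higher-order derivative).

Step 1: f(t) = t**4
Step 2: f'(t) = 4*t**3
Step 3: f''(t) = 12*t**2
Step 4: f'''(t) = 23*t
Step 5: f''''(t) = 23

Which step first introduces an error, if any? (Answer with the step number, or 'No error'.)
Step 4

Step 4 is incorrect due to a wrong coefficient.
The step shows: 23*t
The correct value should be: 24*t

Explanation: The coefficient 24 was incorrectly written as 23: the term 24*t was incorrectly written as 23*t
The later steps are derived from this incorrect expression, so the error originates in Step 4.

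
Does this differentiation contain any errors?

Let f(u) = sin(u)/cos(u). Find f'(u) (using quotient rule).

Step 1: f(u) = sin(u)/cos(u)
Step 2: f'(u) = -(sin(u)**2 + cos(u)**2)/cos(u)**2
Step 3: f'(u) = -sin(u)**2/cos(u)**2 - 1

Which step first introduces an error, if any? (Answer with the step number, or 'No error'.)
Step 2

Step 2 is incorrect due to a sign flip.
The step shows: -(sin(u)**2 + cos(u)**2)/cos(u)**2
The correct value should be: (sin(u)**2 + cos(u)**2)/cos(u)**2

Explanation: The sign of the whole expression was flipped: the term (sin(u)**2 + cos(u)**2)/cos(u)**2 was incorrectly written as -(sin(u)**2 + cos(u)**2)/cos(u)**2
The later steps are derived from this incorrect expression, so the error originates in Step 2.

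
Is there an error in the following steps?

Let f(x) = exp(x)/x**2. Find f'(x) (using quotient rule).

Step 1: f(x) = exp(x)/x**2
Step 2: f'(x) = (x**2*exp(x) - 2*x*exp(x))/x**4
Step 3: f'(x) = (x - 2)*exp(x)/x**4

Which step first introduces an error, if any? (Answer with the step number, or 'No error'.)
Step 3

Step 3 is incorrect due to a wrong exponent.
The step shows: (x - 2)*exp(x)/x**4
The correct value should be: (x - 2)*exp(x)/x**3

Explanation: The exponent -3 on x was incorrectly written as -4: the term (x - 2)*exp(x)/x**3 was incorrectly written as (x - 2)*exp(x)/x**4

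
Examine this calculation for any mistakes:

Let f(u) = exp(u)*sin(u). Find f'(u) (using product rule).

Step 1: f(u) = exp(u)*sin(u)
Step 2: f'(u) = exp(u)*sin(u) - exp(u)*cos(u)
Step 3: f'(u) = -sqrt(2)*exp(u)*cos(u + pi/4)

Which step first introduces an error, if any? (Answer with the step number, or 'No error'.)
Step 2

Step 2 is incorrect due to a sign flip.
The step shows: exp(u)*sin(u) - exp(u)*cos(u)
The correct value should be: exp(u)*sin(u) + exp(u)*cos(u)

Explanation: The sign of one term was flipped: the term exp(u)*cos(u) was incorrectly written as -exp(u)*cos(u)
The later steps are derived from this incorrect expression, so the error originates in Step 2.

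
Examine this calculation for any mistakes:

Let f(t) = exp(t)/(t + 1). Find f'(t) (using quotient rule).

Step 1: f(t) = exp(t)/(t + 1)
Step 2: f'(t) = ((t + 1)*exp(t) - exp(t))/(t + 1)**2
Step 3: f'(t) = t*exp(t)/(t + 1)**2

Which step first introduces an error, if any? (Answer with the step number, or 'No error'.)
No error

All steps in this derivation are correct.
The final answer f'(t) = t*exp(t)/(t + 1)**2 is valid.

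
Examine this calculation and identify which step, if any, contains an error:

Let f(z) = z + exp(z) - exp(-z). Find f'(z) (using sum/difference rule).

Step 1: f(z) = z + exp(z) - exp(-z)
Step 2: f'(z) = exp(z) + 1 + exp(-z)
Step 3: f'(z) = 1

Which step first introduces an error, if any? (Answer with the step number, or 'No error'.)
Step 3

Step 3 is incorrect due to a dropped term.
The step shows: 1
The correct value should be: 2*cosh(z) + 1

Explanation: A term was dropped: the term 2*cosh(z) was incorrectly omitted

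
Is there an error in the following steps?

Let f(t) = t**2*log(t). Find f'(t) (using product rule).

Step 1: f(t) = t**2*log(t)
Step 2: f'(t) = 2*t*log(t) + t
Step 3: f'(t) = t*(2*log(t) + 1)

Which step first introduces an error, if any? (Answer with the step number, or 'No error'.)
No error

All steps in this derivation are correct.
The final answer f'(t) = t*(2*log(t) + 1) is valid.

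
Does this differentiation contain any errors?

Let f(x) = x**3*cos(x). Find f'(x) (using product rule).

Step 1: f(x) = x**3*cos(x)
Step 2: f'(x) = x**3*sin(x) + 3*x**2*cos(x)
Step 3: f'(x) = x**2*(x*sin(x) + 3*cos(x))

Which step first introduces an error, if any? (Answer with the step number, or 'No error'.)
Step 2

Step 2 is incorrect due to a sign flip.
The step shows: x**3*sin(x) + 3*x**2*cos(x)
The correct value should be: -x**3*sin(x) + 3*x**2*cos(x)

Explanation: The sign of one term was flipped: the term -x**3*sin(x) was incorrectly written as x**3*sin(x)
The later steps are derived from this incorrect expression, so the error originates in Step 2.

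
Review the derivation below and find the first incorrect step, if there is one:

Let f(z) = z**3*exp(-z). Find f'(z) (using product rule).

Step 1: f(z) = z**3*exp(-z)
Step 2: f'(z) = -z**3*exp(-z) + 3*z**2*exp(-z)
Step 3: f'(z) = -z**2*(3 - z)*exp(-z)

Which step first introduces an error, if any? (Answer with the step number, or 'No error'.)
Step 3

Step 3 is incorrect due to a sign flip.
The step shows: -z**2*(3 - z)*exp(-z)
The correct value should be: z**2*(3 - z)*exp(-z)

Explanation: The sign of the whole expression was flipped: the term z**2*(3 - z)*exp(-z) was incorrectly written as -z**2*(3 - z)*exp(-z)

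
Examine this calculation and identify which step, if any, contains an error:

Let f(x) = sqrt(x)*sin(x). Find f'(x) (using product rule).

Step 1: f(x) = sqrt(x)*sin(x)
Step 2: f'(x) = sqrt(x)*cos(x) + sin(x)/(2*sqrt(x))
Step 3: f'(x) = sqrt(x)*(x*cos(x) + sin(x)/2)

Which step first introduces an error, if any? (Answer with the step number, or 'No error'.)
Step 3

Step 3 is incorrect due to a wrong exponent.
The step shows: sqrt(x)*(x*cos(x) + sin(x)/2)
The correct value should be: (x*cos(x) + sin(x)/2)/sqrt(x)

Explanation: The exponent -1/2 on x was incorrectly written as 1/2: the term (x*cos(x) + sin(x)/2)/sqrt(x) was incorrectly written as sqrt(x)*(x*cos(x) + sin(x)/2)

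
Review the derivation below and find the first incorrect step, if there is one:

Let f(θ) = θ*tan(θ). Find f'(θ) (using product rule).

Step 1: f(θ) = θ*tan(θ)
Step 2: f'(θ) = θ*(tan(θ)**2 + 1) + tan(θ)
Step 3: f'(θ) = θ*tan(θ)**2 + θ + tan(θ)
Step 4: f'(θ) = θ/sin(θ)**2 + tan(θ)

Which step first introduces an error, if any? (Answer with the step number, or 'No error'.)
Step 4

Step 4 is incorrect due to a wrong trig function.
The step shows: θ/sin(θ)**2 + tan(θ)
The correct value should be: θ/cos(θ)**2 + tan(θ)

Explanation: cos(θ) was incorrectly written as sin(θ): the term θ/cos(θ)**2 was incorrectly written as θ/sin(θ)**2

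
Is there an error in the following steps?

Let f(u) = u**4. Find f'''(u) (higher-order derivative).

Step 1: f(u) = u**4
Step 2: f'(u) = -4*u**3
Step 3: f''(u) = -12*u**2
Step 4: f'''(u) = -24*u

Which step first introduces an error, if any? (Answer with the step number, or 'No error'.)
Step 2

Step 2 is incorrect due to a sign flip.
The step shows: -4*u**3
The correct value should be: 4*u**3

Explanation: The sign of the whole expression was flipped: the term 4*u**3 was incorrectly written as -4*u**3
The later steps are derived from this incorrect expression, so the error originates in Step 2.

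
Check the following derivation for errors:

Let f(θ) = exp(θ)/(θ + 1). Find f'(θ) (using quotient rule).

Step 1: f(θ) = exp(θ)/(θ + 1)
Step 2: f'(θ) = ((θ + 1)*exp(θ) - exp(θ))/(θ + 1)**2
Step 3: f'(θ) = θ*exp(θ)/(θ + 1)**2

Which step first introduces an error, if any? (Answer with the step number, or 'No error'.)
No error

All steps in this derivation are correct.
The final answer f'(θ) = θ*exp(θ)/(θ + 1)**2 is valid.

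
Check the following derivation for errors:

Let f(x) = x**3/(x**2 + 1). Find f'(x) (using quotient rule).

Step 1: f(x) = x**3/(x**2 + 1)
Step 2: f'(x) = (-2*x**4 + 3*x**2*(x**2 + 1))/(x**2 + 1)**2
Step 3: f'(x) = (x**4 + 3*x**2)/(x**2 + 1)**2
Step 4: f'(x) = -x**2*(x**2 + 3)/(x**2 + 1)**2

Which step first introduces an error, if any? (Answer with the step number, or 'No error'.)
Step 4

Step 4 is incorrect due to a sign flip.
The step shows: -x**2*(x**2 + 3)/(x**2 + 1)**2
The correct value should be: x**2*(x**2 + 3)/(x**2 + 1)**2

Explanation: The sign of the whole expression was flipped: the term x**2*(x**2 + 3)/(x**2 + 1)**2 was incorrectly written as -x**2*(x**2 + 3)/(x**2 + 1)**2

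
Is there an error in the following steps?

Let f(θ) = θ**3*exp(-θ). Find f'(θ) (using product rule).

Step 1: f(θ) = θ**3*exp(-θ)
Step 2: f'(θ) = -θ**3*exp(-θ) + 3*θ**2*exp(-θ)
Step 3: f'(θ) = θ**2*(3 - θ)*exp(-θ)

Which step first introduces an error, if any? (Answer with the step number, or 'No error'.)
No error

All steps in this derivation are correct.
The final answer f'(θ) = θ**2*(3 - θ)*exp(-θ) is valid.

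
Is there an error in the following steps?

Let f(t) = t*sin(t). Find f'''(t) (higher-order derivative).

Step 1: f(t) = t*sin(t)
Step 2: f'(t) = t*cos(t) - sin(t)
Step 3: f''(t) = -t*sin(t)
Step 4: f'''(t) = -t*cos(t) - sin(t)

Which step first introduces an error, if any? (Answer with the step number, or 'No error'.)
Step 2

Step 2 is incorrect due to a sign flip.
The step shows: t*cos(t) - sin(t)
The correct value should be: t*cos(t) + sin(t)

Explanation: The sign of one term was flipped: the term sin(t) was incorrectly written as -sin(t)
The later steps are derived from this incorrect expression, so the error originates in Step 2.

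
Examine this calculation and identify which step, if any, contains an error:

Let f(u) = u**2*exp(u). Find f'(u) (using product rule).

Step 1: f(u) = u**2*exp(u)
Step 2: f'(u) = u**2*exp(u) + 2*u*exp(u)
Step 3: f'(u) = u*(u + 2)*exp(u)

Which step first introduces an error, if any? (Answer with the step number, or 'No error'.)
No error

All steps in this derivation are correct.
The final answer f'(u) = u*(u + 2)*exp(u) is valid.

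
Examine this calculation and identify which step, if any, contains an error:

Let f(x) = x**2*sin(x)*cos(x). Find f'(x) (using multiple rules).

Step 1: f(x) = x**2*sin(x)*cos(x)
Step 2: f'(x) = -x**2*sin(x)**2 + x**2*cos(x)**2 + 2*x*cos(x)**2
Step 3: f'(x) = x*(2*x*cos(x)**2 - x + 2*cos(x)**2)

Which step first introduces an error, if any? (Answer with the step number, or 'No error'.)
Step 2

Step 2 is incorrect due to a wrong trig function.
The step shows: -x**2*sin(x)**2 + x**2*cos(x)**2 + 2*x*cos(x)**2
The correct value should be: -x**2*sin(x)**2 + x**2*cos(x)**2 + 2*x*sin(x)*cos(x)

Explanation: sin(x) was incorrectly written as cos(x): the term 2*x*sin(x)*cos(x) was incorrectly written as 2*x*cos(x)**2
The later steps are derived from this incorrect expression, so the error originates in Step 2.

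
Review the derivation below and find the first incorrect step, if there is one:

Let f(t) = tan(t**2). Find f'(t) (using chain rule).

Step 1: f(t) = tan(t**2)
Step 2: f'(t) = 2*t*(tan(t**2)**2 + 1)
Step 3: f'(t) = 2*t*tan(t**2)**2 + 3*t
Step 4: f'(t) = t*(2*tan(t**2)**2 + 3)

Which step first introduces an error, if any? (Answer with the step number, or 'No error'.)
Step 3

Step 3 is incorrect due to a wrong coefficient.
The step shows: 2*t*tan(t**2)**2 + 3*t
The correct value should be: 2*t*tan(t**2)**2 + 2*t

Explanation: The coefficient 2 was incorrectly written as 3: the term 2*t was incorrectly written as 3*t
The later steps are derived from this incorrect expression, so the error originates in Step 3.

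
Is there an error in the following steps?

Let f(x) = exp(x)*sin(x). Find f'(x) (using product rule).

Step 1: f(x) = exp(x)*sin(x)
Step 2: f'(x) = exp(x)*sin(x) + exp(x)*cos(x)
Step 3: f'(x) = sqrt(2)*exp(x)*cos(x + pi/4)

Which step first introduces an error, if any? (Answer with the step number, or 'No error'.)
Step 3

Step 3 is incorrect due to a wrong trig function.
The step shows: sqrt(2)*exp(x)*cos(x + pi/4)
The correct value should be: sqrt(2)*exp(x)*sin(x + pi/4)

Explanation: sin(x + pi/4) was incorrectly written as cos(x + pi/4): the term sqrt(2)*exp(x)*sin(x + pi/4) was incorrectly written as sqrt(2)*exp(x)*cos(x + pi/4)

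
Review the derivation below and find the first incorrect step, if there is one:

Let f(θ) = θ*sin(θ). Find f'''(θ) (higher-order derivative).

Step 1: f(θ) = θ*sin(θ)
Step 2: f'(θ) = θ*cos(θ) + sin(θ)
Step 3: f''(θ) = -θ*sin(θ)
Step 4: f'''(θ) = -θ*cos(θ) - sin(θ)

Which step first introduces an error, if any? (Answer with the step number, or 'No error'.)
Step 3

Step 3 is incorrect due to a dropped term.
The step shows: -θ*sin(θ)
The correct value should be: -θ*sin(θ) + 2*cos(θ)

Explanation: A term was dropped: the term 2*cos(θ) was incorrectly omitted
The later steps are derived from this incorrect expression, so the error originates in Step 3.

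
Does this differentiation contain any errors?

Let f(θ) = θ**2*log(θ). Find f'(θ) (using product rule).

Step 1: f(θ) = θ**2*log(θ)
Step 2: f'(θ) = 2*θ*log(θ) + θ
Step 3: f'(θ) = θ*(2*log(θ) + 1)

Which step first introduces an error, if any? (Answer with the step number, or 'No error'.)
No error

All steps in this derivation are correct.
The final answer f'(θ) = θ*(2*log(θ) + 1) is valid.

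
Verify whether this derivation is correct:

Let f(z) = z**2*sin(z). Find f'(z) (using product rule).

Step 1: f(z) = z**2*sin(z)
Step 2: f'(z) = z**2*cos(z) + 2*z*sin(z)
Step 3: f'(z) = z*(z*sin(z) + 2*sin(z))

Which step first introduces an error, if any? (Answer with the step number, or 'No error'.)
Step 3

Step 3 is incorrect due to a wrong trig function.
The step shows: z*(z*sin(z) + 2*sin(z))
The correct value should be: z*(z*cos(z) + 2*sin(z))

Explanation: cos(z) was incorrectly written as sin(z): the term z*(z*cos(z) + 2*sin(z)) was incorrectly written as z*(z*sin(z) + 2*sin(z))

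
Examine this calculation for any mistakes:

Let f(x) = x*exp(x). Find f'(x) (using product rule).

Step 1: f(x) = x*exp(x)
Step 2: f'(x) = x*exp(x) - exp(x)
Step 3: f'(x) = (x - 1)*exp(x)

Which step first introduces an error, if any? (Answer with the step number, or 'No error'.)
Step 2

Step 2 is incorrect due to a sign flip.
The step shows: x*exp(x) - exp(x)
The correct value should be: x*exp(x) + exp(x)

Explanation: The sign of one term was flipped: the term exp(x) was incorrectly written as -exp(x)
The later steps are derived from this incorrect expression, so the error originates in Step 2.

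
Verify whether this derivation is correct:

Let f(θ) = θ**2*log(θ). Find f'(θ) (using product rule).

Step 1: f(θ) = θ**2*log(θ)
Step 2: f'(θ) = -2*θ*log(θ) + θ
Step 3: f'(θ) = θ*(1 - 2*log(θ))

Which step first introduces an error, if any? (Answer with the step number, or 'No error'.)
Step 2

Step 2 is incorrect due to a sign flip.
The step shows: -2*θ*log(θ) + θ
The correct value should be: 2*θ*log(θ) + θ

Explanation: The sign of one term was flipped: the term 2*θ*log(θ) was incorrectly written as -2*θ*log(θ)
The later steps are derived from this incorrect expression, so the error originates in Step 2.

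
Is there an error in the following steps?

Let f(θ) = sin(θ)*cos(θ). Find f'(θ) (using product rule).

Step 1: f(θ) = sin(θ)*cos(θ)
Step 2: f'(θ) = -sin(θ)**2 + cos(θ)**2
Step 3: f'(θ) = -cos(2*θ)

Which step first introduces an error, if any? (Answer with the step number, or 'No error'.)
Step 3

Step 3 is incorrect due to a sign flip.
The step shows: -cos(2*θ)
The correct value should be: cos(2*θ)

Explanation: The sign of the whole expression was flipped: the term cos(2*θ) was incorrectly written as -cos(2*θ)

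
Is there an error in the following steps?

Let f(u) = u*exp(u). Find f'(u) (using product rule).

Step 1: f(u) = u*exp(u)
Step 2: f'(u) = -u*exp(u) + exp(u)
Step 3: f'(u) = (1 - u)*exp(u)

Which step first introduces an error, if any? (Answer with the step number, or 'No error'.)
Step 2

Step 2 is incorrect due to a sign flip.
The step shows: -u*exp(u) + exp(u)
The correct value should be: u*exp(u) + exp(u)

Explanation: The sign of one term was flipped: the term u*exp(u) was incorrectly written as -u*exp(u)
The later steps are derived from this incorrect expression, so the error originates in Step 2.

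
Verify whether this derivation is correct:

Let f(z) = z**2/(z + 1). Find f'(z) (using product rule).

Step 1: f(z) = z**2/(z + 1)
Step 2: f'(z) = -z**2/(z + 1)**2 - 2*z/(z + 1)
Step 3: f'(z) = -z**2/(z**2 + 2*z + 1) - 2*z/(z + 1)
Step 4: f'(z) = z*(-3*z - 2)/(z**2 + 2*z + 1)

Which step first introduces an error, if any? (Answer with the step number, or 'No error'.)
Step 2

Step 2 is incorrect due to a sign flip.
The step shows: -z**2/(z + 1)**2 - 2*z/(z + 1)
The correct value should be: -z**2/(z + 1)**2 + 2*z/(z + 1)

Explanation: The sign of one term was flipped: the term 2*z/(z + 1) was incorrectly written as -2*z/(z + 1)
The later steps are derived from this incorrect expression, so the error originates in Step 2.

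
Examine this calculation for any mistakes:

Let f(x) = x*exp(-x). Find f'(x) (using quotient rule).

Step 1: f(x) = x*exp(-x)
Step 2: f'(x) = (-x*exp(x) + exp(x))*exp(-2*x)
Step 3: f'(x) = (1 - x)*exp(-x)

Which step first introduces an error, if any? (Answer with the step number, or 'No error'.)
No error

All steps in this derivation are correct.
The final answer f'(x) = (1 - x)*exp(-x) is valid.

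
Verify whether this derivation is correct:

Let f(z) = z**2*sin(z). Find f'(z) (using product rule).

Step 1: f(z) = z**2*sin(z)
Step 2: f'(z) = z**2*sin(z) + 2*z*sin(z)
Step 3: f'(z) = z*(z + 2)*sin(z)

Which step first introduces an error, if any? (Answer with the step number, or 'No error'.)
Step 2

Step 2 is incorrect due to a wrong trig function.
The step shows: z**2*sin(z) + 2*z*sin(z)
The correct value should be: z**2*cos(z) + 2*z*sin(z)

Explanation: cos(z) was incorrectly written as sin(z): the term z**2*cos(z) was incorrectly written as z**2*sin(z)
The later steps are derived from this incorrect expression, so the error originates in Step 2.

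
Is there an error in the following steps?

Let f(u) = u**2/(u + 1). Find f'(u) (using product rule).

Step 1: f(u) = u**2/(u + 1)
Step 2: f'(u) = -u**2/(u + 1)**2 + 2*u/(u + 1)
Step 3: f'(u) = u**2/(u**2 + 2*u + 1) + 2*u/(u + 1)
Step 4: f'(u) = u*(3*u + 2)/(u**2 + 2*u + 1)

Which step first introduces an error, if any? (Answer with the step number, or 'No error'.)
Step 3

Step 3 is incorrect due to a sign flip.
The step shows: u**2/(u**2 + 2*u + 1) + 2*u/(u + 1)
The correct value should be: -u**2/(u**2 + 2*u + 1) + 2*u/(u + 1)

Explanation: The sign of one term was flipped: the term -u**2/(u**2 + 2*u + 1) was incorrectly written as u**2/(u**2 + 2*u + 1)
The later steps are derived from this incorrect expression, so the error originates in Step 3.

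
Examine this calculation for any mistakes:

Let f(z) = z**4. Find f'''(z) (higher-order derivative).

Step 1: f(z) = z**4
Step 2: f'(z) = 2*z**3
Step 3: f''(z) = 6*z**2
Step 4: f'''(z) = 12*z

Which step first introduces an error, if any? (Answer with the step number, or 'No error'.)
Step 2

Step 2 is incorrect due to a wrong coefficient.
The step shows: 2*z**3
The correct value should be: 4*z**3

Explanation: The coefficient 4 was incorrectly written as 2: the term 4*z**3 was incorrectly written as 2*z**3
The later steps are derived from this incorrect expression, so the error originates in Step 2.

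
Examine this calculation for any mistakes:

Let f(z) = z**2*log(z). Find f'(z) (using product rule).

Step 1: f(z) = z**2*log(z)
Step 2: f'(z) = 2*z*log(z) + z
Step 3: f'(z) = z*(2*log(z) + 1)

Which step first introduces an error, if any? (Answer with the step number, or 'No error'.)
No error

All steps in this derivation are correct.
The final answer f'(z) = z*(2*log(z) + 1) is valid.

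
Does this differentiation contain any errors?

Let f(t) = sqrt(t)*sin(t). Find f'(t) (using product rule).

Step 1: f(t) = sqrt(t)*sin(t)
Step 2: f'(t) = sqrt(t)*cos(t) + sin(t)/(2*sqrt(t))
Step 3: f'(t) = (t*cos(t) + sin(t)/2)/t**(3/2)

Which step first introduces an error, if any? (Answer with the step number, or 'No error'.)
Step 3

Step 3 is incorrect due to a wrong exponent.
The step shows: (t*cos(t) + sin(t)/2)/t**(3/2)
The correct value should be: (t*cos(t) + sin(t)/2)/sqrt(t)

Explanation: The exponent -1/2 on t was incorrectly written as -3/2: the term (t*cos(t) + sin(t)/2)/sqrt(t) was incorrectly written as (t*cos(t) + sin(t)/2)/t**(3/2)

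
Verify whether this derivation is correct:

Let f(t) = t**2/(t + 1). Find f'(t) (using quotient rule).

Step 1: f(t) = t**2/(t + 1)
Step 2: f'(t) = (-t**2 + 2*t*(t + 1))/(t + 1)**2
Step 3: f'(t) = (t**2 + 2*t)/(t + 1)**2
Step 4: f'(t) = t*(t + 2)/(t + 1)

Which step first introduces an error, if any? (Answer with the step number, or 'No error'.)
Step 4

Step 4 is incorrect due to a wrong exponent.
The step shows: t*(t + 2)/(t + 1)
The correct value should be: t*(t + 2)/(t + 1)**2

Explanation: The exponent -2 on t + 1 was incorrectly written as -1: the term t*(t + 2)/(t + 1)**2 was incorrectly written as t*(t + 2)/(t + 1)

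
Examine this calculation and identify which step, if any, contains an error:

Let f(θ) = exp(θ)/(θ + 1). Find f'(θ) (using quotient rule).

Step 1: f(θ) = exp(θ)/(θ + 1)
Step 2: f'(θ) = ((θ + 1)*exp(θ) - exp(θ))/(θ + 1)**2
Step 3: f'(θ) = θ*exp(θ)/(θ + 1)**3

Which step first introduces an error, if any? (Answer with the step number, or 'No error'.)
Step 3

Step 3 is incorrect due to a wrong exponent.
The step shows: θ*exp(θ)/(θ + 1)**3
The correct value should be: θ*exp(θ)/(θ + 1)**2

Explanation: The exponent -2 on θ + 1 was incorrectly written as -3: the term θ*exp(θ)/(θ + 1)**2 was incorrectly written as θ*exp(θ)/(θ + 1)**3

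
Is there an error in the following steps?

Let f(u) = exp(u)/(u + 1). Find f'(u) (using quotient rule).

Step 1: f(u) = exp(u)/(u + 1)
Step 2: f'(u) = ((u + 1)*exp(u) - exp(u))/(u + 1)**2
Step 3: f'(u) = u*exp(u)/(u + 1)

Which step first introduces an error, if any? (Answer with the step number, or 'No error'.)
Step 3

Step 3 is incorrect due to a wrong exponent.
The step shows: u*exp(u)/(u + 1)
The correct value should be: u*exp(u)/(u + 1)**2

Explanation: The exponent -2 on u + 1 was incorrectly written as -1: the term u*exp(u)/(u + 1)**2 was incorrectly written as u*exp(u)/(u + 1)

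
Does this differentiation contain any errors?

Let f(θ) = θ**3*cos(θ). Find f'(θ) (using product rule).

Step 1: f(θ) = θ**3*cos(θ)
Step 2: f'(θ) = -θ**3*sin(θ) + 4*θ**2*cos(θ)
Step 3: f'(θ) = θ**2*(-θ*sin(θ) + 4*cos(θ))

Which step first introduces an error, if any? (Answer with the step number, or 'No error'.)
Step 2

Step 2 is incorrect due to a wrong coefficient.
The step shows: -θ**3*sin(θ) + 4*θ**2*cos(θ)
The correct value should be: -θ**3*sin(θ) + 3*θ**2*cos(θ)

Explanation: The coefficient 3 was incorrectly written as 4: the term 3*θ**2*cos(θ) was incorrectly written as 4*θ**2*cos(θ)
The later steps are derived from this incorrect expression, so the error originates in Step 2.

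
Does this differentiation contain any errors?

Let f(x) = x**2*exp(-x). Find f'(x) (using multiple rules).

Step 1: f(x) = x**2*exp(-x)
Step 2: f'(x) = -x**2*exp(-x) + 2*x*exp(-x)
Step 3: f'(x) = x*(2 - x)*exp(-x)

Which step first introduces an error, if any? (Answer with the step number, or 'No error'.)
No error

All steps in this derivation are correct.
The final answer f'(x) = x*(2 - x)*exp(-x) is valid.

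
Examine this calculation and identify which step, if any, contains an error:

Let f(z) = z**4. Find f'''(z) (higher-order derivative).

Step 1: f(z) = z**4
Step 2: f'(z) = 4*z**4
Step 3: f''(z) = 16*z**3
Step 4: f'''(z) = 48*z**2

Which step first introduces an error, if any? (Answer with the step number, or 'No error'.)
Step 2

Step 2 is incorrect due to a wrong exponent.
The step shows: 4*z**4
The correct value should be: 4*z**3

Explanation: The exponent 3 on z was incorrectly written as 4: the term 4*z**3 was incorrectly written as 4*z**4
The later steps are derived from this incorrect expression, so the error originates in Step 2.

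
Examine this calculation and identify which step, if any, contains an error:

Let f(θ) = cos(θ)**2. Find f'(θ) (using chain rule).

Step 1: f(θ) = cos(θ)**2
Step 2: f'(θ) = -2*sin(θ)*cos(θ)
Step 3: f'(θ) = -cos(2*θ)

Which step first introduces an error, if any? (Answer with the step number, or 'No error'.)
Step 3

Step 3 is incorrect due to a wrong trig function.
The step shows: -cos(2*θ)
The correct value should be: -sin(2*θ)

Explanation: sin(2*θ) was incorrectly written as cos(2*θ): the term -sin(2*θ) was incorrectly written as -cos(2*θ)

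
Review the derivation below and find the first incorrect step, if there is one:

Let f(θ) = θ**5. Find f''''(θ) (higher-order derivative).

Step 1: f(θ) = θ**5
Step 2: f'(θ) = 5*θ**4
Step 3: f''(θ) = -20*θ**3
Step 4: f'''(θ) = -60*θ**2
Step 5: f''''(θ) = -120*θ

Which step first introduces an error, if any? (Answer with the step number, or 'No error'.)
Step 3

Step 3 is incorrect due to a sign flip.
The step shows: -20*θ**3
The correct value should be: 20*θ**3

Explanation: The sign of the whole expression was flipped: the term 20*θ**3 was incorrectly written as -20*θ**3
The later steps are derived from this incorrect expression, so the error originates in Step 3.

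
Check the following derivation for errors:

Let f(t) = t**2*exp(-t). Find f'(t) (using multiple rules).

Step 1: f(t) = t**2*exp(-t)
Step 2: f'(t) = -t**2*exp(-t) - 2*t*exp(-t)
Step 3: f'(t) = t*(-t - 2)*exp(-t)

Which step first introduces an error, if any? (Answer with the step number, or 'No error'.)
Step 2

Step 2 is incorrect due to a sign flip.
The step shows: -t**2*exp(-t) - 2*t*exp(-t)
The correct value should be: -t**2*exp(-t) + 2*t*exp(-t)

Explanation: The sign of one term was flipped: the term 2*t*exp(-t) was incorrectly written as -2*t*exp(-t)
The later steps are derived from this incorrect expression, so the error originates in Step 2.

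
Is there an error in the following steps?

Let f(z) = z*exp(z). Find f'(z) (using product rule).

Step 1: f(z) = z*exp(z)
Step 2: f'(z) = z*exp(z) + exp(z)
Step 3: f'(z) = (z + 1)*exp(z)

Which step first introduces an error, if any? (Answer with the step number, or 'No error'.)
No error

All steps in this derivation are correct.
The final answer f'(z) = (z + 1)*exp(z) is valid.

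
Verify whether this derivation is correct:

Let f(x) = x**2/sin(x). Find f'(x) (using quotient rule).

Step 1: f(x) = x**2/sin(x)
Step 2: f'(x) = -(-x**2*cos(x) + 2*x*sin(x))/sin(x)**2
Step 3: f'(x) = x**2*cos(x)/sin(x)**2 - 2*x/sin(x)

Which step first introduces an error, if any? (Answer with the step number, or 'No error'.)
Step 2

Step 2 is incorrect due to a sign flip.
The step shows: -(-x**2*cos(x) + 2*x*sin(x))/sin(x)**2
The correct value should be: (-x**2*cos(x) + 2*x*sin(x))/sin(x)**2

Explanation: The sign of the whole expression was flipped: the term (-x**2*cos(x) + 2*x*sin(x))/sin(x)**2 was incorrectly written as -(-x**2*cos(x) + 2*x*sin(x))/sin(x)**2
The later steps are derived from this incorrect expression, so the error originates in Step 2.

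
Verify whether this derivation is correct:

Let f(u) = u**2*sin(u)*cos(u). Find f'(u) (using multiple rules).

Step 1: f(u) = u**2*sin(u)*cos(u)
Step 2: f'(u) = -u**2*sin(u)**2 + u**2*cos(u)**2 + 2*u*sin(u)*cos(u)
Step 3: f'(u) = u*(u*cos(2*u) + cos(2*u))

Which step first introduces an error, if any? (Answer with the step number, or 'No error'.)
Step 3

Step 3 is incorrect due to a wrong trig function.
The step shows: u*(u*cos(2*u) + cos(2*u))
The correct value should be: u*(u*cos(2*u) + sin(2*u))

Explanation: sin(2*u) was incorrectly written as cos(2*u): the term u*(u*cos(2*u) + sin(2*u)) was incorrectly written as u*(u*cos(2*u) + cos(2*u))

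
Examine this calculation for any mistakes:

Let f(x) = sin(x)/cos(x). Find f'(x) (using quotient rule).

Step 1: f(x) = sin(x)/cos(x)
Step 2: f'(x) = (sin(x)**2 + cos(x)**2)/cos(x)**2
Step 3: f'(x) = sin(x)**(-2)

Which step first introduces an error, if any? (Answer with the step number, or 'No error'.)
Step 3

Step 3 is incorrect due to a wrong trig function.
The step shows: sin(x)**(-2)
The correct value should be: cos(x)**(-2)

Explanation: cos(x) was incorrectly written as sin(x): the term cos(x)**(-2) was incorrectly written as sin(x)**(-2)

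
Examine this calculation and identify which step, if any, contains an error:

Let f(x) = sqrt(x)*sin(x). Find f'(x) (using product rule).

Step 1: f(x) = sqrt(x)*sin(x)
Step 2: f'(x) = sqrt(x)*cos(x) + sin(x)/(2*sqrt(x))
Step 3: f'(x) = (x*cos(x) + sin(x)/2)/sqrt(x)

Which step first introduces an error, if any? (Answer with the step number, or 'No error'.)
No error

All steps in this derivation are correct.
The final answer f'(x) = (x*cos(x) + sin(x)/2)/sqrt(x) is valid.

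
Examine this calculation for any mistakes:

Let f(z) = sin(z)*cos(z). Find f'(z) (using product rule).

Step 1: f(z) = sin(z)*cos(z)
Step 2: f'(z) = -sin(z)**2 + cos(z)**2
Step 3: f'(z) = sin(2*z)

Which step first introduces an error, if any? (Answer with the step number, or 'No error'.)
Step 3

Step 3 is incorrect due to a wrong trig function.
The step shows: sin(2*z)
The correct value should be: cos(2*z)

Explanation: cos(2*z) was incorrectly written as sin(2*z): the term cos(2*z) was incorrectly written as sin(2*z)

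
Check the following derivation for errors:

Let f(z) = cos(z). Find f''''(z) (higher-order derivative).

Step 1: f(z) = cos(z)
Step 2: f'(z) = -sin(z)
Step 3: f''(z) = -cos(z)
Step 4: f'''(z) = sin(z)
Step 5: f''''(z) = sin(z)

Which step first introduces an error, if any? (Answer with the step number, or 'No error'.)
Step 5

Step 5 is incorrect due to a wrong trig function.
The step shows: sin(z)
The correct value should be: cos(z)

Explanation: cos(z) was incorrectly written as sin(z): the term cos(z) was incorrectly written as sin(z)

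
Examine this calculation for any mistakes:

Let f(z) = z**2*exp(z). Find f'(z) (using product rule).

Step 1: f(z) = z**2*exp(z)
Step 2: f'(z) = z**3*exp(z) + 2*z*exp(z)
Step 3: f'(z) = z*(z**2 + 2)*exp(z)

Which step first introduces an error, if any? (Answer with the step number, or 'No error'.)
Step 2

Step 2 is incorrect due to a wrong exponent.
The step shows: z**3*exp(z) + 2*z*exp(z)
The correct value should be: z**2*exp(z) + 2*z*exp(z)

Explanation: The exponent 2 on z was incorrectly written as 3: the term z**2*exp(z) was incorrectly written as z**3*exp(z)
The later steps are derived from this incorrect expression, so the error originates in Step 2.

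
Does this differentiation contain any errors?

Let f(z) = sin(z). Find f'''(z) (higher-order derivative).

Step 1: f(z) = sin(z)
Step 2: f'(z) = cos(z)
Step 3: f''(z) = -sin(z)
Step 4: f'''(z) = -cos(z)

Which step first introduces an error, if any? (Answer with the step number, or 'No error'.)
No error

All steps in this derivation are correct.
The final answer f'''(z) = -cos(z) is valid.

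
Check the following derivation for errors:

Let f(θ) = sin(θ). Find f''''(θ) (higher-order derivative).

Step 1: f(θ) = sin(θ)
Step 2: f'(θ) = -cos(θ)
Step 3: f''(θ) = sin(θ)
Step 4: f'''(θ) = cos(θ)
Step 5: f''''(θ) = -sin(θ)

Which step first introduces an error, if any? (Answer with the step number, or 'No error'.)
Step 2

Step 2 is incorrect due to a sign flip.
The step shows: -cos(θ)
The correct value should be: cos(θ)

Explanation: The sign of the whole expression was flipped: the term cos(θ) was incorrectly written as -cos(θ)
The later steps are derived from this incorrect expression, so the error originates in Step 2.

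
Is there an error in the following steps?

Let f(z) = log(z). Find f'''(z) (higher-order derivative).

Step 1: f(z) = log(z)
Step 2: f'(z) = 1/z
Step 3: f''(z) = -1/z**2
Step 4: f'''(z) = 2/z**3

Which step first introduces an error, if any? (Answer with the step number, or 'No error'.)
No error

All steps in this derivation are correct.
The final answer f'''(z) = 2/z**3 is valid.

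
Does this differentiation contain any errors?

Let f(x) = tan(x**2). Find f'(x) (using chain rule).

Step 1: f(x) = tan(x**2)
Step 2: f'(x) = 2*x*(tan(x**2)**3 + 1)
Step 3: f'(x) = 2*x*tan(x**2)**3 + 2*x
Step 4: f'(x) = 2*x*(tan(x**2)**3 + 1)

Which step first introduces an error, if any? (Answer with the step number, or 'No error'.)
Step 2

Step 2 is incorrect due to a wrong exponent.
The step shows: 2*x*(tan(x**2)**3 + 1)
The correct value should be: 2*x*(tan(x**2)**2 + 1)

Explanation: The exponent 2 on tan(x**2) was incorrectly written as 3: the term 2*x*(tan(x**2)**2 + 1) was incorrectly written as 2*x*(tan(x**2)**3 + 1)
The later steps are derived from this incorrect expression, so the error originates in Step 2.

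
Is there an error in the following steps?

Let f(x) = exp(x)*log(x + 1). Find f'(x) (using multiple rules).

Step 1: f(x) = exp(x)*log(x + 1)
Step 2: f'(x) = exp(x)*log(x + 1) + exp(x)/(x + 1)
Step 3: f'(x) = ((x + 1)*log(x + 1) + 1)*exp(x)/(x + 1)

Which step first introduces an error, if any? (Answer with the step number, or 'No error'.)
No error

All steps in this derivation are correct.
The final answer f'(x) = ((x + 1)*log(x + 1) + 1)*exp(x)/(x + 1) is valid.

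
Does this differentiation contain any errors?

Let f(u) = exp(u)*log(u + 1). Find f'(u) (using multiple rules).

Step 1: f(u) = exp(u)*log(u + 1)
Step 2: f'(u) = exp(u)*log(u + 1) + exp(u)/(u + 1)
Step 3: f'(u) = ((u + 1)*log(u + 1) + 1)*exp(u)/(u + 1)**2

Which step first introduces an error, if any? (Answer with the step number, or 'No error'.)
Step 3

Step 3 is incorrect due to a wrong exponent.
The step shows: ((u + 1)*log(u + 1) + 1)*exp(u)/(u + 1)**2
The correct value should be: ((u + 1)*log(u + 1) + 1)*exp(u)/(u + 1)

Explanation: The exponent -1 on u + 1 was incorrectly written as -2: the term ((u + 1)*log(u + 1) + 1)*exp(u)/(u + 1) was incorrectly written as ((u + 1)*log(u + 1) + 1)*exp(u)/(u + 1)**2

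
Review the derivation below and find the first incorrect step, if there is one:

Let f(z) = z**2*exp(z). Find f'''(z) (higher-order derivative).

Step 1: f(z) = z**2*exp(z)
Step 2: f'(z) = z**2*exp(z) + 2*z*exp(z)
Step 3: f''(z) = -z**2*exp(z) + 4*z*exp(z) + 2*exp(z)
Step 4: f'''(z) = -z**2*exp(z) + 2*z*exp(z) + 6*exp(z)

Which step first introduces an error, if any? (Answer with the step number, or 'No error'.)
Step 3

Step 3 is incorrect due to a sign flip.
The step shows: -z**2*exp(z) + 4*z*exp(z) + 2*exp(z)
The correct value should be: z**2*exp(z) + 4*z*exp(z) + 2*exp(z)

Explanation: The sign of one term was flipped: the term z**2*exp(z) was incorrectly written as -z**2*exp(z)
The later steps are derived from this incorrect expression, so the error originates in Step 3.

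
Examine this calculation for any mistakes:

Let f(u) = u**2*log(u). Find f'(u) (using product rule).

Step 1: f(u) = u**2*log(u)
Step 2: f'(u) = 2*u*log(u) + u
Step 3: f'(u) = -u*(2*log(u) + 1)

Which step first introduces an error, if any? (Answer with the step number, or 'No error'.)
Step 3

Step 3 is incorrect due to a sign flip.
The step shows: -u*(2*log(u) + 1)
The correct value should be: u*(2*log(u) + 1)

Explanation: The sign of the whole expression was flipped: the term u*(2*log(u) + 1) was incorrectly written as -u*(2*log(u) + 1)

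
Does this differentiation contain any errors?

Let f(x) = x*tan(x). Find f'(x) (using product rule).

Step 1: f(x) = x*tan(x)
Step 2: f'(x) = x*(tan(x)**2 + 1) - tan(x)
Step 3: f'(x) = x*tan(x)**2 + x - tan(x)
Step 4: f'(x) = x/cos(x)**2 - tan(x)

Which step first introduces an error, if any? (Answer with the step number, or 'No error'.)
Step 2

Step 2 is incorrect due to a sign flip.
The step shows: x*(tan(x)**2 + 1) - tan(x)
The correct value should be: x*(tan(x)**2 + 1) + tan(x)

Explanation: The sign of one term was flipped: the term tan(x) was incorrectly written as -tan(x)
The later steps are derived from this incorrect expression, so the error originates in Step 2.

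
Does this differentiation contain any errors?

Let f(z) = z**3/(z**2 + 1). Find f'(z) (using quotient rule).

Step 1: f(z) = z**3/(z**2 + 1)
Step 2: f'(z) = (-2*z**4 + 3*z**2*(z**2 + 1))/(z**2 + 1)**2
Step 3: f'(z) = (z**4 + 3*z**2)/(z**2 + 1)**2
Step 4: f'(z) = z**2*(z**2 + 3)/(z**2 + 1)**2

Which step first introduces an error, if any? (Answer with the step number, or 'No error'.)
No error

All steps in this derivation are correct.
The final answer f'(z) = z**2*(z**2 + 3)/(z**2 + 1)**2 is valid.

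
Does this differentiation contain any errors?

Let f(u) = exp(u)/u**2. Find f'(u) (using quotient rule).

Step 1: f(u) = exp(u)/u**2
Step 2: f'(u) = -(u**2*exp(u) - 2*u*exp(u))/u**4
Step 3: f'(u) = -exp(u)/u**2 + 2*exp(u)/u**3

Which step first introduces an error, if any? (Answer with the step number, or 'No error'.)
Step 2

Step 2 is incorrect due to a sign flip.
The step shows: -(u**2*exp(u) - 2*u*exp(u))/u**4
The correct value should be: (u**2*exp(u) - 2*u*exp(u))/u**4

Explanation: The sign of the whole expression was flipped: the term (u**2*exp(u) - 2*u*exp(u))/u**4 was incorrectly written as -(u**2*exp(u) - 2*u*exp(u))/u**4
The later steps are derived from this incorrect expression, so the error originates in Step 2.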